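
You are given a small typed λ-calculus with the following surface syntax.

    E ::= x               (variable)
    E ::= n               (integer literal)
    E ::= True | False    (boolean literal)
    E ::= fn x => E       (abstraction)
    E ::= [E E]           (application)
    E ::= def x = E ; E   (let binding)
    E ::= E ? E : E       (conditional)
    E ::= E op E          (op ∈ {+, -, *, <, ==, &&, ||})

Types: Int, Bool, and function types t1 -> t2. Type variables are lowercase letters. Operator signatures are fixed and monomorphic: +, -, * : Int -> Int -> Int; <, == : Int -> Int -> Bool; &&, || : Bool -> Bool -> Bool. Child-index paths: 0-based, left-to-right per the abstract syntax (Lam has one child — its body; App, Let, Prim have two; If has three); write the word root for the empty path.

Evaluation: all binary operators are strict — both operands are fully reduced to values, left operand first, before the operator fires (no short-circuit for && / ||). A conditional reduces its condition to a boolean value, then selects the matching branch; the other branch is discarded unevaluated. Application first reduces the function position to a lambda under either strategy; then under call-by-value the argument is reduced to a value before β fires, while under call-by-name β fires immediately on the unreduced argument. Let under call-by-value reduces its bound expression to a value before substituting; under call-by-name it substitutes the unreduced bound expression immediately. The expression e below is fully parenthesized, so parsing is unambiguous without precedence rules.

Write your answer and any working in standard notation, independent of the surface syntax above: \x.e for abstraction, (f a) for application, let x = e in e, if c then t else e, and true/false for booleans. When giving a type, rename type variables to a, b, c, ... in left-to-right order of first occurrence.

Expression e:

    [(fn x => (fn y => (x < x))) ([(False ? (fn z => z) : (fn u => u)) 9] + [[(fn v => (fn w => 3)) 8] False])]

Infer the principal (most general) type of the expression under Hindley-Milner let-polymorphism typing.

Answer: a -> Bool

Working:
x : a
  unify a ~ Int
x : Int
  unify Int ~ Int
\y._ : b -> Bool
\x._ : Int -> b -> Bool
  unify Bool ~ Bool
z : c
\z._ : c -> c
u : d
\u._ : d -> d
  unify c -> c ~ d -> d
  unify c ~ d
  unify d ~ d
  unify d -> d ~ Int -> e
  unify d ~ Int
  unify Int ~ e
_ _ : Int
  unify Int ~ Int
\w._ : g -> Int
\v._ : f -> g -> Int
  unify f -> g -> Int ~ Int -> h
  unify f ~ Int
  unify g -> Int ~ h
_ _ : g -> Int
  unify g -> Int ~ Bool -> i
  unify g ~ Bool
  unify Int ~ i
_ _ : Int
  unify Int ~ Int
  unify Int -> b -> Bool ~ Int -> j
  unify Int ~ Int
  unify b -> Bool ~ j
_ _ : b -> Bool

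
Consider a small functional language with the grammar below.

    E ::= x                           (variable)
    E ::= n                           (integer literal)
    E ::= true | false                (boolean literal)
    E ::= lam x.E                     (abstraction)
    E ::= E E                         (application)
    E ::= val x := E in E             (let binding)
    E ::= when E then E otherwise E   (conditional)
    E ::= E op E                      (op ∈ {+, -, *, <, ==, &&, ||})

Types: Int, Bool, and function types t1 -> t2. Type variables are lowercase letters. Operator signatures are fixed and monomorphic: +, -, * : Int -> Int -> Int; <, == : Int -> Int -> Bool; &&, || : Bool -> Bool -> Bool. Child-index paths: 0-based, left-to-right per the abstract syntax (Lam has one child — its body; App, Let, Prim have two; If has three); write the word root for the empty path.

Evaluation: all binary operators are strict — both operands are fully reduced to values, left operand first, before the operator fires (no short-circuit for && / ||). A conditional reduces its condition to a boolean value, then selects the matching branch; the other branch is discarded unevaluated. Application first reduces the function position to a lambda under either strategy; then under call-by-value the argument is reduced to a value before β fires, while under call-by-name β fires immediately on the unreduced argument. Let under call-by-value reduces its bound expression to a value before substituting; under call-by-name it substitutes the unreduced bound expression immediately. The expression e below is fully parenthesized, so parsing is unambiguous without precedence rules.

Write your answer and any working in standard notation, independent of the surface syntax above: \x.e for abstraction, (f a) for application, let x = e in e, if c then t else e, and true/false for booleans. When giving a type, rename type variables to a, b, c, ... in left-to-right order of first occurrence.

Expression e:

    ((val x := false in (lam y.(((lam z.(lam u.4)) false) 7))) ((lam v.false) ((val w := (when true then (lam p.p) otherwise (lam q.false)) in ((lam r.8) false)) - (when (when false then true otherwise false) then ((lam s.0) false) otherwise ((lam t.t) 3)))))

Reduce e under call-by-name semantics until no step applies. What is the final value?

Answer: 4

Derivation:
step 0: ((let x = false in (\y.(((\z.(\u.4)) false) 7))) ((\v.false) ((let w = (if true then (\p.p) else (\q.false)) in ((\r.8) false)) - (if (if false then true else false) then ((\s.0) false) else ((\t.t) 3)))))
step 1: [let@0] ((\y.(((\z.(\u.4)) false) 7)) ((\v.false) ((let w = (if true then (\p.p) else (\q.false)) in ((\r.8) false)) - (if (if false then true else false) then ((\s.0) false) else ((\t.t) 3)))))
step 2: [beta@root] (((\z.(\u.4)) false) 7)
step 3: [beta@0] ((\u.4) 7)
step 4: [beta@root] 4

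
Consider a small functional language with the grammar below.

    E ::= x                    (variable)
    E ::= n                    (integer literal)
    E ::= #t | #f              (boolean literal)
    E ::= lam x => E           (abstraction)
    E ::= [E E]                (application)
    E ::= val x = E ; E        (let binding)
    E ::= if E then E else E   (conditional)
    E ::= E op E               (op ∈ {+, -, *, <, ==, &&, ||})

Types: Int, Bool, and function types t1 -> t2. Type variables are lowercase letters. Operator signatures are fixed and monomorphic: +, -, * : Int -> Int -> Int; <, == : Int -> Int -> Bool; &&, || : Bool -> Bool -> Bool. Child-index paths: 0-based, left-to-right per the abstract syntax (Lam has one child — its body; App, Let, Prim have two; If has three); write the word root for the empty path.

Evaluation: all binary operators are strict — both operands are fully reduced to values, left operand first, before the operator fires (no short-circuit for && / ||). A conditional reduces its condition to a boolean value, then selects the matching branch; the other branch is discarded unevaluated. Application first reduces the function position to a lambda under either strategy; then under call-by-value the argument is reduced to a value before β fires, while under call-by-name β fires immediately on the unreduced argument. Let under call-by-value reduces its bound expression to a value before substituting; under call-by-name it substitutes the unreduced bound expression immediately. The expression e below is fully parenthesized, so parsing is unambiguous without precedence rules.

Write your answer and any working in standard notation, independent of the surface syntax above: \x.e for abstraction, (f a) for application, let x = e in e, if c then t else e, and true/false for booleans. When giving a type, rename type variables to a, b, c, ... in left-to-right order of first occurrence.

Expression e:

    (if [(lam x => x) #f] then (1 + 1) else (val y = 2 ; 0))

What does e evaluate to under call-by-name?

Answer: 0

Derivation:
step 0: (if ((\x.x) false) then (1 + 1) else (let y = 2 in 0))
step 1: [beta@0] (if false then (1 + 1) else (let y = 2 in 0))
step 2: [if@root] (let y = 2 in 0)
step 3: [let@root] 0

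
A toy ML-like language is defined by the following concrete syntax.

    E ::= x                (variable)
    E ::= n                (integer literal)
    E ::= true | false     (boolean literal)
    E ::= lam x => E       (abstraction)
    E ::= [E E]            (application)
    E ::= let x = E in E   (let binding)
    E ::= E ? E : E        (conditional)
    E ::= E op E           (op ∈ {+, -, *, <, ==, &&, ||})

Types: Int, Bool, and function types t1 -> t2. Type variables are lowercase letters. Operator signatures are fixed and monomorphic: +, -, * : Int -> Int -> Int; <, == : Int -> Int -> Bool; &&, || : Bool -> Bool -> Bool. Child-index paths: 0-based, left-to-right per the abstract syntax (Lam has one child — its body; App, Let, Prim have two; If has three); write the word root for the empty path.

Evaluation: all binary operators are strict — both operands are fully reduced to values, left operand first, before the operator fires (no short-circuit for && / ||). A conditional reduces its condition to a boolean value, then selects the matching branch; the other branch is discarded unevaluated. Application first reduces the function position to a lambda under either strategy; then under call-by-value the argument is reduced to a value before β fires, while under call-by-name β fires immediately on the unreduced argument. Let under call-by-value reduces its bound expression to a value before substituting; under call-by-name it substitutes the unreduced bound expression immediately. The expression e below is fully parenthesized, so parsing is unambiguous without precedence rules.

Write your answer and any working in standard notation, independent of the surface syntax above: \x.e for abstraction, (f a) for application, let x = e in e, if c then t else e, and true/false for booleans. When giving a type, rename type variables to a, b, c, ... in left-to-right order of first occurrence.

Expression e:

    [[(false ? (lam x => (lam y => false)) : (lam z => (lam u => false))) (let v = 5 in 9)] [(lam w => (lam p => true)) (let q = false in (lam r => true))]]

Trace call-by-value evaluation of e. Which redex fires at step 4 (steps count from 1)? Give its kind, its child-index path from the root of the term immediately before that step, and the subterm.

Answer: let at 1.1 : (let q = false in (\r.true))

Trace:
step 0: (((if false then (\x.(\y.false)) else (\z.(\u.false))) (let v = 5 in 9)) ((\w.(\p.true)) (let q = false in (\r.true))))
step 1: [if@0.0] (((\z.(\u.false)) (let v = 5 in 9)) ((\w.(\p.true)) (let q = false in (\r.true))))
step 2: [let@0.1] (((\z.(\u.false)) 9) ((\w.(\p.true)) (let q = false in (\r.true))))
step 3: [beta@0] ((\u.false) ((\w.(\p.true)) (let q = false in (\r.true))))
step 4: [let@1.1] ((\u.false) ((\w.(\p.true)) (\r.true)))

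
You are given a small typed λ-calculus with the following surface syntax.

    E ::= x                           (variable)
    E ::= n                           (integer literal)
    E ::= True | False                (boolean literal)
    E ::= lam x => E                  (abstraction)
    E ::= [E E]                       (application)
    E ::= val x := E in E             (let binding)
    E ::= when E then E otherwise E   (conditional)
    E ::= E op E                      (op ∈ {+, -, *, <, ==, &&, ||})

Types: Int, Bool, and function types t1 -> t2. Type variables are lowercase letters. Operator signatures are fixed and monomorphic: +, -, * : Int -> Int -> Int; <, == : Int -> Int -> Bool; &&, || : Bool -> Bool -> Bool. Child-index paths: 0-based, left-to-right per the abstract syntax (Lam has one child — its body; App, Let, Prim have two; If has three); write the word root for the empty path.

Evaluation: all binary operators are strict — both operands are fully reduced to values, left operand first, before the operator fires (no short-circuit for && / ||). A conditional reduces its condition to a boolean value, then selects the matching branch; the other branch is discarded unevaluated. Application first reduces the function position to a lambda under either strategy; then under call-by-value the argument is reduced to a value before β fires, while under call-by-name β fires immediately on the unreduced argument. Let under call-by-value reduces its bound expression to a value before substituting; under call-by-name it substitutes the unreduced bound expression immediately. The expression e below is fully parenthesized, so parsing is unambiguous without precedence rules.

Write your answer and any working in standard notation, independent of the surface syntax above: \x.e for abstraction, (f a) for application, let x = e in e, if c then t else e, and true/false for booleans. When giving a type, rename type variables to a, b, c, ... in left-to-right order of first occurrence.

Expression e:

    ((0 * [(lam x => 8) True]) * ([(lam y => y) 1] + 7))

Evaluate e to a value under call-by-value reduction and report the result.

Derivation:
step 0: ((0 * ((\x.8) true)) * (((\y.y) 1) + 7))
step 1: [beta@0.1] ((0 * 8) * (((\y.y) 1) + 7))
step 2: [delta@0] (0 * (((\y.y) 1) + 7))
step 3: [beta@1.0] (0 * (1 + 7))
step 4: [delta@1] (0 * 8)
step 5: [delta@root] 0

Answer: 0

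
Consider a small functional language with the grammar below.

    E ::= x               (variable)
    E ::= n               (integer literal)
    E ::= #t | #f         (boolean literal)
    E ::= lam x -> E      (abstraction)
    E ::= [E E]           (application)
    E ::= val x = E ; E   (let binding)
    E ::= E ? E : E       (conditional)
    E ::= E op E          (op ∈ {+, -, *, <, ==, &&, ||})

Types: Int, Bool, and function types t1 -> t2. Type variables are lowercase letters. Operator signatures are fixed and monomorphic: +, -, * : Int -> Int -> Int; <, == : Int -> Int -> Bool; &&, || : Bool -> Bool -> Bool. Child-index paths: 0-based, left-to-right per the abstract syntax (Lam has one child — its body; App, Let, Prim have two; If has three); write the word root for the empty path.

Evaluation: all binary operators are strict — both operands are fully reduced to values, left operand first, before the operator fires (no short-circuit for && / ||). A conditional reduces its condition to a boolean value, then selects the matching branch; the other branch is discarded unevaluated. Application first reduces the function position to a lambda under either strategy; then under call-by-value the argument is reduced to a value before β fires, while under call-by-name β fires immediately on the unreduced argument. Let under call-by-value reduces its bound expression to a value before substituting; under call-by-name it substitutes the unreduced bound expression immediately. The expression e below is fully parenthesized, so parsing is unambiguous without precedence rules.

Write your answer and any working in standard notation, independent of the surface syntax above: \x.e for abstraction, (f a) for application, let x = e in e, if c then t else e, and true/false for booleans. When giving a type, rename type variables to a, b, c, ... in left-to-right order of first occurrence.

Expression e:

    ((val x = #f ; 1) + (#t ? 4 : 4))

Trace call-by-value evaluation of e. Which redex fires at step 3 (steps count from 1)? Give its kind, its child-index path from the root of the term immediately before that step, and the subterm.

Trace:
step 0: ((let x = false in 1) + (if true then 4 else 4))
step 1: [let@0] (1 + (if true then 4 else 4))
step 2: [if@1] (1 + 4)
step 3: [delta@root] 5

Answer: delta at root : (1 + 4)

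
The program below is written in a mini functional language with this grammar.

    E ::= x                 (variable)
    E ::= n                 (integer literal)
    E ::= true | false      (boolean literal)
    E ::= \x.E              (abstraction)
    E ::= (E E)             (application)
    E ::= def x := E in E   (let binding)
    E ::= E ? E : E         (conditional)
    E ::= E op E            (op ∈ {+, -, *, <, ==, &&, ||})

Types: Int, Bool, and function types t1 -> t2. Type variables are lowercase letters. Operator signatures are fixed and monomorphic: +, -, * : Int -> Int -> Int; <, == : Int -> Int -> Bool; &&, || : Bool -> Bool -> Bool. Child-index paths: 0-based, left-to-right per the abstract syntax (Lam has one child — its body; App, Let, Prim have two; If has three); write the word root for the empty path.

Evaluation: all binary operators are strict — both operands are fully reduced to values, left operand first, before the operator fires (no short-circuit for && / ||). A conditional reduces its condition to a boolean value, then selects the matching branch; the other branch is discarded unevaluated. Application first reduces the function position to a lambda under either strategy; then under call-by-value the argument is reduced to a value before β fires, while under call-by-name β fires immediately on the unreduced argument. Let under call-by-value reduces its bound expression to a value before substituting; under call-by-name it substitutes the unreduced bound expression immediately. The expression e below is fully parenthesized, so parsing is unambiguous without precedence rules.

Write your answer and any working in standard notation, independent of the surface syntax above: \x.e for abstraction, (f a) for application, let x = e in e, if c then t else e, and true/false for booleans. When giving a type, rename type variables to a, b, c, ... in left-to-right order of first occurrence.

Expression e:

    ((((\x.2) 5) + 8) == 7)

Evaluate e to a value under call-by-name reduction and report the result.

Answer: false

Working:
step 0: ((((\x.2) 5) + 8) == 7)
step 1: [beta@0.0] ((2 + 8) == 7)
step 2: [delta@0] (10 == 7)
step 3: [delta@root] false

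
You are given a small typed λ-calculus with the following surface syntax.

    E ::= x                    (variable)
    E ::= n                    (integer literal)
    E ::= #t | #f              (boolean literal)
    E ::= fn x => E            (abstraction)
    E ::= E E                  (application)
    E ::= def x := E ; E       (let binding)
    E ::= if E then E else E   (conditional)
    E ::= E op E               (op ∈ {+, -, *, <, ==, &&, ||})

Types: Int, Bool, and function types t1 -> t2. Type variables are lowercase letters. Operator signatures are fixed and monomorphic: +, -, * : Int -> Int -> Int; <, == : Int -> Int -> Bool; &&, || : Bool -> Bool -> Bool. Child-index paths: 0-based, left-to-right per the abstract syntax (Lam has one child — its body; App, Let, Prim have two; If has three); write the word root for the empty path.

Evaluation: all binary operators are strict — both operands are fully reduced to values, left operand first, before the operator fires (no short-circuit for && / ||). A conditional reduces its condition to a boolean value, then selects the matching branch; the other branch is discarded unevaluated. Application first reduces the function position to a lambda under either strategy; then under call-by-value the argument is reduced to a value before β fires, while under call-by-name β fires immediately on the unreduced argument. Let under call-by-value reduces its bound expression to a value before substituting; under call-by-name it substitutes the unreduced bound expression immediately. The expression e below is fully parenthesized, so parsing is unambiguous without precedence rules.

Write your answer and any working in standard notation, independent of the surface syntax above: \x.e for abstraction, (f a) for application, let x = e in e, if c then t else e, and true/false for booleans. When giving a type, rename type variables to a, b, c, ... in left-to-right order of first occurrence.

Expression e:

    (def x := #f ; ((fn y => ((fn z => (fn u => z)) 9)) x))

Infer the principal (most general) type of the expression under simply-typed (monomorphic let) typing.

Answer: a -> Int

Derivation:
let x : Bool
z : b
\u._ : c -> b
\z._ : b -> c -> b
  unify b -> c -> b ~ Int -> d
  unify b ~ Int
  unify c -> Int ~ d
_ _ : c -> Int
\y._ : a -> c -> Int
x : Bool
  unify a -> c -> Int ~ Bool -> e
  unify a ~ Bool
  unify c -> Int ~ e
_ _ : c -> Int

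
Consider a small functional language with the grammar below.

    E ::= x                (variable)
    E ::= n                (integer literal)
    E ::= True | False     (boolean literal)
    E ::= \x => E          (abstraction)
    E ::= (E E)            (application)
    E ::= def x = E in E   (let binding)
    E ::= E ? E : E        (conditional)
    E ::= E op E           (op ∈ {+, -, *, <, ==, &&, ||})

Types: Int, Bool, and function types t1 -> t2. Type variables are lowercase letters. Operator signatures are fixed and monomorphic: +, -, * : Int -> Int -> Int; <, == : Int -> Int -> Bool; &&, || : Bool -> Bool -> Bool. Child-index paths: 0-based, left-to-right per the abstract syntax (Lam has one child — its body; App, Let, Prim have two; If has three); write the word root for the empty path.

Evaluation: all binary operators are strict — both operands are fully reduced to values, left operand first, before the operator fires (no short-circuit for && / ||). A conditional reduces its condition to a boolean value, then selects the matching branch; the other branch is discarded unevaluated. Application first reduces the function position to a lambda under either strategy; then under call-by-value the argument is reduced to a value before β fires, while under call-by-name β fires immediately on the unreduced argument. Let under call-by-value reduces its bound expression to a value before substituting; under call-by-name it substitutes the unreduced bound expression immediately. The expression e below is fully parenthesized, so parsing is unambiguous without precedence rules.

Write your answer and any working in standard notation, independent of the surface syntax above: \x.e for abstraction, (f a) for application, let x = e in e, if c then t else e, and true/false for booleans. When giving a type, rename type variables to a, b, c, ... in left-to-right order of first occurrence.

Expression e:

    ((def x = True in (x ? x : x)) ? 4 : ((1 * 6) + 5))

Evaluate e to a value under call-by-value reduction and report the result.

Answer: 4

Working:
step 0: (if (let x = true in (if x then x else x)) then 4 else ((1 * 6) + 5))
step 1: [let@0] (if (if true then true else true) then 4 else ((1 * 6) + 5))
step 2: [if@0] (if true then 4 else ((1 * 6) + 5))
step 3: [if@root] 4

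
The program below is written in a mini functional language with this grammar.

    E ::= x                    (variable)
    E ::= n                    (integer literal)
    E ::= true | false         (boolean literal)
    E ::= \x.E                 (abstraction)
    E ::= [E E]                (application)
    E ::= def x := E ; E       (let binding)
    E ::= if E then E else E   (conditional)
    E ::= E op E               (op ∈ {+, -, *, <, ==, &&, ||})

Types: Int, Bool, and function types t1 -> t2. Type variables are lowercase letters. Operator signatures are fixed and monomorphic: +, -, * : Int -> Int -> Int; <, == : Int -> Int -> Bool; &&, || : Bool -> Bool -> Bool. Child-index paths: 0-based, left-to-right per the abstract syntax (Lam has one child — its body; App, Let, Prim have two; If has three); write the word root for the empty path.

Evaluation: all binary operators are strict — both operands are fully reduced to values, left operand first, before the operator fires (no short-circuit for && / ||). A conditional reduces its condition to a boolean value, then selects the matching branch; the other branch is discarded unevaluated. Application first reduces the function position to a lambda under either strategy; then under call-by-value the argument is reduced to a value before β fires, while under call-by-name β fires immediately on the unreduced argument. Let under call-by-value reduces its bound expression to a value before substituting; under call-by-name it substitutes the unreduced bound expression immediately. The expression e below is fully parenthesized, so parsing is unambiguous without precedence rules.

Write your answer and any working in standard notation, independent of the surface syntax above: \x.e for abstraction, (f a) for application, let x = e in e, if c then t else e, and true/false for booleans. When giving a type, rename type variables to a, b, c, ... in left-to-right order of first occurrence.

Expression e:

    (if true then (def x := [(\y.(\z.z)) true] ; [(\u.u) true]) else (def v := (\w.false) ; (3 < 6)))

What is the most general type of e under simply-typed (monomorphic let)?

Answer: Bool

Working:
  unify Bool ~ Bool
z : b
\z._ : b -> b
\y._ : a -> b -> b
  unify a -> b -> b ~ Bool -> c
  unify a ~ Bool
  unify b -> b ~ c
_ _ : b -> b
let x : b -> b
u : d
\u._ : d -> d
  unify d -> d ~ Bool -> e
  unify d ~ Bool
  unify Bool ~ e
_ _ : Bool
\w._ : f -> Bool
let v : f -> Bool
  unify Int ~ Int
  unify Int ~ Int
  unify Bool ~ Bool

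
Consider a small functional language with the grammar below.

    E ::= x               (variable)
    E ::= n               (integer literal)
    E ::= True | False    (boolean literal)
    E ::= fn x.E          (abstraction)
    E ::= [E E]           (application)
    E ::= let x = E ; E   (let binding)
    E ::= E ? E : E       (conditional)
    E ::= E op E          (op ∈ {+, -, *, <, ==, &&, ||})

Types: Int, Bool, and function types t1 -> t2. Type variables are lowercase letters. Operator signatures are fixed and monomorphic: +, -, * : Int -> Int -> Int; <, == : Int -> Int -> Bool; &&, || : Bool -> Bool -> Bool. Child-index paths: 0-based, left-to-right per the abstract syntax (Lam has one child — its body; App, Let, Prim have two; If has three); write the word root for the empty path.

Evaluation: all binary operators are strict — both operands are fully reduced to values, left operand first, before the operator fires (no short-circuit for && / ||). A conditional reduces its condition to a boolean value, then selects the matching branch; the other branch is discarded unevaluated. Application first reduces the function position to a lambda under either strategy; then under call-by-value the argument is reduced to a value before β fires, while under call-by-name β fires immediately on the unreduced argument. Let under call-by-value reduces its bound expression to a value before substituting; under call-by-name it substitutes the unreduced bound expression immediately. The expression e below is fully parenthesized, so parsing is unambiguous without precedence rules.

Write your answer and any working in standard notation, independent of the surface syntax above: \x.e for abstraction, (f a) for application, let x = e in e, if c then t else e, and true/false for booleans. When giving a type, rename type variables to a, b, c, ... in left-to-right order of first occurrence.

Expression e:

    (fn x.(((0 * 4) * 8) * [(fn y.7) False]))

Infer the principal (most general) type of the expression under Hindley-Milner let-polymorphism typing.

Trace:
  unify Int ~ Int
  unify Int ~ Int
  unify Int ~ Int
  unify Int ~ Int
  unify Int ~ Int
\y._ : b -> Int
  unify b -> Int ~ Bool -> c
  unify b ~ Bool
  unify Int ~ c
_ _ : Int
  unify Int ~ Int
\x._ : a -> Int

Answer: a -> Int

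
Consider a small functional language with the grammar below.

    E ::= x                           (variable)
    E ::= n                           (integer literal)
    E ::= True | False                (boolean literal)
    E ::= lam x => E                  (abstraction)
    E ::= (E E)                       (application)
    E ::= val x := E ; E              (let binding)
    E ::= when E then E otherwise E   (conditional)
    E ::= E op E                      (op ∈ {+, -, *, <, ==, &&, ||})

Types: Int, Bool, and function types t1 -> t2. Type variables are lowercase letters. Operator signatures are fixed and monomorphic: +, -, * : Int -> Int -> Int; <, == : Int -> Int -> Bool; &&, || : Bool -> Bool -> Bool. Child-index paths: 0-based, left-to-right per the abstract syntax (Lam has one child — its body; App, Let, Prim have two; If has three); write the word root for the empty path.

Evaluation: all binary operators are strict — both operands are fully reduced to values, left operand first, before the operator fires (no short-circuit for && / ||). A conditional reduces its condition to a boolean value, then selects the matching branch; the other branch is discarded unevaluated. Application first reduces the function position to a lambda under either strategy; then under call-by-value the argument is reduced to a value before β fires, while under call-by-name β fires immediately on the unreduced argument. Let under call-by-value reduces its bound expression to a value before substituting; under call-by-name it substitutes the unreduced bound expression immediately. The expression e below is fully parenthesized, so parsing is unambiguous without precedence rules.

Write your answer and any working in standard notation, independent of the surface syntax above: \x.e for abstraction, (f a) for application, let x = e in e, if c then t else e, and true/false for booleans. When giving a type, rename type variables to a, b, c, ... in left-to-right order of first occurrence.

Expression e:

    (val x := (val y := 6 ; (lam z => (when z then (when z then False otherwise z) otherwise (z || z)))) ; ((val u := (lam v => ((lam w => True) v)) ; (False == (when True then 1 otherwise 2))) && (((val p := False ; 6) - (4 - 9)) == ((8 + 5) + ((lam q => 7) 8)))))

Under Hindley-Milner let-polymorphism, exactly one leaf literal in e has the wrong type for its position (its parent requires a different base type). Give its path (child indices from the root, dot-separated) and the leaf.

Answer: 1.0.1.0 : false

Derivation:
let y : Int
z : a
  unify a ~ Bool
z : Bool
  unify Bool ~ Bool
z : Bool
  unify Bool ~ Bool
z : Bool
  unify Bool ~ Bool
z : Bool
  unify Bool ~ Bool
  unify Bool ~ Bool
\z._ : Bool -> Bool
let x : Bool -> Bool
\w._ : c -> Bool
v : b
  unify c -> Bool ~ b -> d
  unify c ~ b
  unify Bool ~ d
_ _ : Bool
\v._ : b -> Bool
let u : forall. b -> Bool
  unify Bool ~ Int
  FAIL: mismatch Bool ~ Int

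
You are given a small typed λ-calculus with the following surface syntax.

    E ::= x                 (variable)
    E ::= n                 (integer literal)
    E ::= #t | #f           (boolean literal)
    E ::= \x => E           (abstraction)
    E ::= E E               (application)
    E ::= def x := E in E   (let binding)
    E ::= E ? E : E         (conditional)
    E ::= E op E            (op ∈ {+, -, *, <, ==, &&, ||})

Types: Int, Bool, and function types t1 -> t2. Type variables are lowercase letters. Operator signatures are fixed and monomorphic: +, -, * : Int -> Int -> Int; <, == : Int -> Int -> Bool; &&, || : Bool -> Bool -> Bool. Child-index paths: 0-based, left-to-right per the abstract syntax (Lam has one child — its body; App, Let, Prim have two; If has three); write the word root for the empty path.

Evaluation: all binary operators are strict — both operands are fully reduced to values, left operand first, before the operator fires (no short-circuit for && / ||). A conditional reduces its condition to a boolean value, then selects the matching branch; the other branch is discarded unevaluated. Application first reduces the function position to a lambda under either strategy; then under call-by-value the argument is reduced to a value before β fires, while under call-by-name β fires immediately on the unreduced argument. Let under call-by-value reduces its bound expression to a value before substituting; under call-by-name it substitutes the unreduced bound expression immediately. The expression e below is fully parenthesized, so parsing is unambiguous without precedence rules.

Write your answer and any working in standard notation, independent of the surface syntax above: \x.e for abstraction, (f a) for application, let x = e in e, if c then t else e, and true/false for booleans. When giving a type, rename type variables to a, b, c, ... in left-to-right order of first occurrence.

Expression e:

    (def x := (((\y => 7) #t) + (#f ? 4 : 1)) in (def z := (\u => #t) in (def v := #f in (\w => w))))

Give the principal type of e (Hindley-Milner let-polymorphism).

Answer: a -> a

Working:
\y._ : a -> Int
  unify a -> Int ~ Bool -> b
  unify a ~ Bool
  unify Int ~ b
_ _ : Int
  unify Int ~ Int
  unify Bool ~ Bool
  unify Int ~ Int
  unify Int ~ Int
let x : Int
\u._ : c -> Bool
let z : forall. c -> Bool
let v : Bool
w : d
\w._ : d -> d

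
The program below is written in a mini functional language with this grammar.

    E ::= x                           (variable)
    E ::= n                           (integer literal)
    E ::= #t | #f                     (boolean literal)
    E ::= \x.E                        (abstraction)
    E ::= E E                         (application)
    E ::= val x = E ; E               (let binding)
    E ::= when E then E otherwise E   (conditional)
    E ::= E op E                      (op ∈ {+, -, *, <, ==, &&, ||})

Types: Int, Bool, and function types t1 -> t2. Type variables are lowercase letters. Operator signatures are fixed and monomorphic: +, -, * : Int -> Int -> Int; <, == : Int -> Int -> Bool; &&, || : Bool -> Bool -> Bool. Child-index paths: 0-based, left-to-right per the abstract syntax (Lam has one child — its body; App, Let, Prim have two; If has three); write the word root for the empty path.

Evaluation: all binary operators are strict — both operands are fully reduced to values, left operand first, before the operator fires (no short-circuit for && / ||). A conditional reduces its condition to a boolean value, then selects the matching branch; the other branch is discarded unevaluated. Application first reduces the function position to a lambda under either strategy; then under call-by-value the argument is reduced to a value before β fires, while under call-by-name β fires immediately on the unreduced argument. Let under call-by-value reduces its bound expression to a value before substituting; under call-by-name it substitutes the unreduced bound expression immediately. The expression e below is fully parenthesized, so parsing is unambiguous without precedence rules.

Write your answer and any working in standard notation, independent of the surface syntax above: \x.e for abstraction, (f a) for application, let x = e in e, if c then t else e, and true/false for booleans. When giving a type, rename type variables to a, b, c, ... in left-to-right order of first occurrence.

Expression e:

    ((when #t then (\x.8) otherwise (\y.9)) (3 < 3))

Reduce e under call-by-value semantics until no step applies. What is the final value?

Derivation:
step 0: ((if true then (\x.8) else (\y.9)) (3 < 3))
step 1: [if@0] ((\x.8) (3 < 3))
step 2: [delta@1] ((\x.8) false)
step 3: [beta@root] 8

Answer: 8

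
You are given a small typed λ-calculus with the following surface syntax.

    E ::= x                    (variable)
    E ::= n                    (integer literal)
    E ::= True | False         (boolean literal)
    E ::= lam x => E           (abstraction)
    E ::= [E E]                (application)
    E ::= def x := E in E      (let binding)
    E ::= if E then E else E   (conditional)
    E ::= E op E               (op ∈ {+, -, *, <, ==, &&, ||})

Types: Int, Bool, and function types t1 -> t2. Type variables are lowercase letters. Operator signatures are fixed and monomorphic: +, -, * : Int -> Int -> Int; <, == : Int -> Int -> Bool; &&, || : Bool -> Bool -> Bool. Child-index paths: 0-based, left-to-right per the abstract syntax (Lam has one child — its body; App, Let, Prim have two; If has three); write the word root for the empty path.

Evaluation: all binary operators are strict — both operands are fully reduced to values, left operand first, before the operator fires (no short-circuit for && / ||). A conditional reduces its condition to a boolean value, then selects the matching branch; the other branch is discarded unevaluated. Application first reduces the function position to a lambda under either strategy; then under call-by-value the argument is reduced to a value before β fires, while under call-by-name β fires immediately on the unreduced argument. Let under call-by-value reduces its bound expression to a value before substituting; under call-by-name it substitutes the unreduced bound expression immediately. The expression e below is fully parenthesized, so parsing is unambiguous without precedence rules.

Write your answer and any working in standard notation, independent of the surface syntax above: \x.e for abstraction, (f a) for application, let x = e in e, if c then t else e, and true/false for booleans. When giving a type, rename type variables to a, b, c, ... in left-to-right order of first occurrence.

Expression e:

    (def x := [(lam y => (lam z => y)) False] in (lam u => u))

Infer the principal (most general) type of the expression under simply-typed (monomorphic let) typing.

Trace:
y : a
\z._ : b -> a
\y._ : a -> b -> a
  unify a -> b -> a ~ Bool -> c
  unify a ~ Bool
  unify b -> Bool ~ c
_ _ : b -> Bool
let x : b -> Bool
u : d
\u._ : d -> d

Answer: a -> a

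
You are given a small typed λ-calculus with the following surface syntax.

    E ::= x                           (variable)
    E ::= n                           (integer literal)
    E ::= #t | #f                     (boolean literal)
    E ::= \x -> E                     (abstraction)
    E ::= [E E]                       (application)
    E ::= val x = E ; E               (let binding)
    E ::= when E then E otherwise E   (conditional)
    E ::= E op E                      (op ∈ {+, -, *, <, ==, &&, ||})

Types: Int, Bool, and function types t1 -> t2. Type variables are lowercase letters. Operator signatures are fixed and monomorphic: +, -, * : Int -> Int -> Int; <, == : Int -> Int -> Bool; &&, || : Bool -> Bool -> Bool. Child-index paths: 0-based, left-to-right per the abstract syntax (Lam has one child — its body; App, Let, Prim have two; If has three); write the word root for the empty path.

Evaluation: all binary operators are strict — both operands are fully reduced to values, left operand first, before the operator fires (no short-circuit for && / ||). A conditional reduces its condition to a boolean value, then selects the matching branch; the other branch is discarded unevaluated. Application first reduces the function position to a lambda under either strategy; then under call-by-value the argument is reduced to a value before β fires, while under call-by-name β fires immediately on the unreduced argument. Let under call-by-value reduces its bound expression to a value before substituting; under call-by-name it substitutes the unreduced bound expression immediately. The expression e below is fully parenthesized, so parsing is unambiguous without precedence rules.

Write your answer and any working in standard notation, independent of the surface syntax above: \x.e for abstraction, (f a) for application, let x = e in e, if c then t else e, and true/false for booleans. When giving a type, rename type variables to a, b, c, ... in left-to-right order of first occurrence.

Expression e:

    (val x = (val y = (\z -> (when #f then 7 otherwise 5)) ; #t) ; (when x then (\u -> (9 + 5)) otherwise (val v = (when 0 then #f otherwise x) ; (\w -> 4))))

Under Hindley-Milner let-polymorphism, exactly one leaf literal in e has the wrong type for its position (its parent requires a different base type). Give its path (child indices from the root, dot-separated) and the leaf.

Working:
  unify Bool ~ Bool
  unify Int ~ Int
\z._ : a -> Int
let y : forall. a -> Int
let x : Bool
x : Bool
  unify Bool ~ Bool
  unify Int ~ Int
  unify Int ~ Int
\u._ : b -> Int
  unify Int ~ Bool
  FAIL: mismatch Int ~ Bool

Answer: 1.2.0.0 : 0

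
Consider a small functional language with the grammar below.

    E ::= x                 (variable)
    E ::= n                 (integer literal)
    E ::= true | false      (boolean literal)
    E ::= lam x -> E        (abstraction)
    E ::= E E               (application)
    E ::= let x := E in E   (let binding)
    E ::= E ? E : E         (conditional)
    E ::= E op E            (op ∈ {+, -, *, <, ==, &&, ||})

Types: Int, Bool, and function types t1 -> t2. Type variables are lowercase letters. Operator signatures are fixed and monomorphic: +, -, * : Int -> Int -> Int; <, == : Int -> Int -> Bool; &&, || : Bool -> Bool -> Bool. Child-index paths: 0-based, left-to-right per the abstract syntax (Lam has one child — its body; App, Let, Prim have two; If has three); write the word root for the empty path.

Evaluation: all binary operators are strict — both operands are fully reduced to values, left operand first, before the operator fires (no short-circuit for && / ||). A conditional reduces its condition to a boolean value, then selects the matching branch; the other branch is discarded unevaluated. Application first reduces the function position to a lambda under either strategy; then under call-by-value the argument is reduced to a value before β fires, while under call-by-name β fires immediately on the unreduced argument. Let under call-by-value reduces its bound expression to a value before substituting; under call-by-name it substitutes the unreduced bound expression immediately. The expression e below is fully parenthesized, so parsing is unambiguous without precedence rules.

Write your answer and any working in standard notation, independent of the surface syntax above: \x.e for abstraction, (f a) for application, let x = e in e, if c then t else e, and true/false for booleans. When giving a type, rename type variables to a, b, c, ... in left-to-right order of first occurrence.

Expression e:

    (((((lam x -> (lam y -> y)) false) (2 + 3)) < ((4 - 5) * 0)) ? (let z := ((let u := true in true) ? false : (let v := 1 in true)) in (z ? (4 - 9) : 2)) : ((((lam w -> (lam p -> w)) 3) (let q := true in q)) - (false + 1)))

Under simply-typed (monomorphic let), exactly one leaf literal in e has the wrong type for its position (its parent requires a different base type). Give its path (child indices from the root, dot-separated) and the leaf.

Answer: 2.1.0 : false

Derivation:
y : b
\y._ : b -> b
\x._ : a -> b -> b
  unify a -> b -> b ~ Bool -> c
  unify a ~ Bool
  unify b -> b ~ c
_ _ : b -> b
  unify Int ~ Int
  unify Int ~ Int
  unify b -> b ~ Int -> d
  unify b ~ Int
  unify Int ~ d
_ _ : Int
  unify Int ~ Int
  unify Int ~ Int
  unify Int ~ Int
  unify Int ~ Int
  unify Int ~ Int
  unify Int ~ Int
  unify Bool ~ Bool
let u : Bool
  unify Bool ~ Bool
let v : Int
  unify Bool ~ Bool
let z : Bool
z : Bool
  unify Bool ~ Bool
  unify Int ~ Int
  unify Int ~ Int
  unify Int ~ Int
w : e
\p._ : f -> e
\w._ : e -> f -> e
  unify e -> f -> e ~ Int -> g
  unify e ~ Int
  unify f -> Int ~ g
_ _ : f -> Int
let q : Bool
q : Bool
  unify f -> Int ~ Bool -> h
  unify f ~ Bool
  unify Int ~ h
_ _ : Int
  unify Int ~ Int
  unify Bool ~ Int
  FAIL: mismatch Bool ~ Int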